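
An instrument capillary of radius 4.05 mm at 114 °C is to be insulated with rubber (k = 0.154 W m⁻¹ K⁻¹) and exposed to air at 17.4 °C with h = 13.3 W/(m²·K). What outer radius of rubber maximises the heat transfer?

r_cr = 1.16 cm

For a cylinder, r_cr = k_ins/h = 0.154/13.3 = 0.0116 m = 1.16 cm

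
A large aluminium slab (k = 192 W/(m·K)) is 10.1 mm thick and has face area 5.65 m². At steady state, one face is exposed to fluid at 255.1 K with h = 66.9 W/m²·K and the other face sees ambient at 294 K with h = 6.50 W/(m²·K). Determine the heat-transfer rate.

Q = 1300 W

Resistance network (inner→outer):
  R_conv,in = 1/(hA) = 1/(66.9·5.65) = 0.002646 K/W
  R_aluminium = L/(kA) = 0.0101/(192·5.65) = 9.310×10^-6 K/W
  R_conv,out = 1/(hA) = 1/(6.50·5.65) = 0.02723 K/W
ΣR = 0.002646 + 9.310×10^-6 + 0.02723 = 0.02989 K/W
Q = ΔT/ΣR = (255.1 K − 294 K)/0.02989 = -1300 W
(Negative Q ⇒ heat flows inward; heat gain = 1300 W.)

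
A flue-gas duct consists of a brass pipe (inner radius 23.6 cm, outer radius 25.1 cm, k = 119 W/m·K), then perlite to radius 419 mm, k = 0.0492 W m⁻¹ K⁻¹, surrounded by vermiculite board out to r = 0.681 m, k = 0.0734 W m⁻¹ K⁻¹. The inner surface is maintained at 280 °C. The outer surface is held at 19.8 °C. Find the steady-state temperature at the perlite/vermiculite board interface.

Series thermal resistances, inner to outer:
  R'_brass = ln(0.251/0.236)/(2πk) = 0.06162/(2π·119) = 8.241×10^-5 m·K/W
  R'_perlite = ln(0.419/0.251)/(2πk) = 0.5124/(2π·0.0492) = 1.658 m·K/W
  R'_vermiculite board = ln(0.681/0.419)/(2πk) = 0.4857/(2π·0.0734) = 1.053 m·K/W
ΣR = 8.241×10^-5 + 1.658 + 1.053 = 2.711 m·K/W
Q' = ΔT/ΣR = (280 °C − 19.8 °C)/2.711 = 95.98 W/m
From the inner boundary to the perlite/vermiculite board interface, ΣR_partial = 1.658 m·K/W.
T_interface = T_in − Q'·ΣR_partial = 280 °C − (95.98)(1.658) = 121 °C

T = 121 °C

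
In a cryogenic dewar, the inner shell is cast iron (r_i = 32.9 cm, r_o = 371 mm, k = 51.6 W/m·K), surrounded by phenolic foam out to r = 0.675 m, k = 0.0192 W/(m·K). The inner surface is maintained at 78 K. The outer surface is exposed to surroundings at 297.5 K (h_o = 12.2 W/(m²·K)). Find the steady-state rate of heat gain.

Q = 43.5 W

Series thermal resistances, inner to outer:
  R_cast iron = (1/0.329 − 1/0.371)/(4πk) = 0.3441/(4π·51.6) = 5.307×10^-4 K/W
  R_phenolic foam = (1/0.371 − 1/0.675)/(4πk) = 1.214/(4π·0.0192) = 5.031 K/W
  R_conv,out = 1/(4πr²h) = 1/(4π·0.675²·12.2) = 0.01432 K/W
ΣR = 5.307×10^-4 + 5.031 + 0.01432 = 5.046 K/W
Q = ΔT/ΣR = (78 K − 297.5 K)/5.046 = -43.5 W
(Negative Q ⇒ heat flows inward; heat gain = 43.5 W.)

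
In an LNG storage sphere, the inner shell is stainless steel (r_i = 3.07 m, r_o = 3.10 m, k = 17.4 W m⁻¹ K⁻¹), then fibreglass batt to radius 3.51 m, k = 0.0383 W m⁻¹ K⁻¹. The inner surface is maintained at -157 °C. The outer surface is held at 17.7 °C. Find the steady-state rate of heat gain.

Q = 2230 W

Resistance network (inner→outer):
  R_stainless steel = (1/3.07 − 1/3.10)/(4πk) = 0.003152/(4π·17.4) = 1.442×10^-5 K/W
  R_fibreglass batt = (1/3.10 − 1/3.51)/(4πk) = 0.03768/(4π·0.0383) = 0.07829 K/W
ΣR = 1.442×10^-5 + 0.07829 = 0.07830 K/W
Q = ΔT/ΣR = (-157 °C − 17.7 °C)/0.07830 = -2230 W
(Negative Q ⇒ heat flows inward; heat gain = 2230 W.)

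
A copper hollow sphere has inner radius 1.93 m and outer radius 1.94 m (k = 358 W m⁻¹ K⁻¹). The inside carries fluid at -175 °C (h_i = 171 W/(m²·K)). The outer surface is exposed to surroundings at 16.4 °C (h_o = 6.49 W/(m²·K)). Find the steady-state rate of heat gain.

Treat each layer as a resistance in series:
  R_conv,in = 1/(4πr²h) = 1/(4π·1.93²·171) = 1.249×10^-4 K/W
  R_copper = (1/1.93 − 1/1.94)/(4πk) = 0.002671/(4π·358) = 5.937×10^-7 K/W
  R_conv,out = 1/(4πr²h) = 1/(4π·1.94²·6.49) = 0.003258 K/W
ΣR = 1.249×10^-4 + 5.937×10^-7 + 0.003258 = 0.003383 K/W
Q = ΔT/ΣR = (-175 °C − 16.4 °C)/0.003383 = -56600 W
(Negative Q ⇒ heat flows inward; heat gain = 56600 W.)

Q = 56600 W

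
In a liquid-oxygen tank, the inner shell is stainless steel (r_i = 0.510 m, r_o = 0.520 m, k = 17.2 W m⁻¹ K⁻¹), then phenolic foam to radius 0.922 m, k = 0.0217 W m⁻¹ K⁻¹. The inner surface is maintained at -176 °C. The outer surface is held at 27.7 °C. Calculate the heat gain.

Q = 66.2 W

Resistance network (inner→outer):
  R_stainless steel = (1/0.510 − 1/0.520)/(4πk) = 0.03771/(4π·17.2) = 1.745×10^-4 K/W
  R_phenolic foam = (1/0.520 − 1/0.922)/(4πk) = 0.8385/(4π·0.0217) = 3.075 K/W
ΣR = 1.745×10^-4 + 3.075 = 3.075 K/W
Q = ΔT/ΣR = (-176 °C − 27.7 °C)/3.075 = -66.2 W
(Negative Q ⇒ heat flows inward; heat gain = 66.2 W.)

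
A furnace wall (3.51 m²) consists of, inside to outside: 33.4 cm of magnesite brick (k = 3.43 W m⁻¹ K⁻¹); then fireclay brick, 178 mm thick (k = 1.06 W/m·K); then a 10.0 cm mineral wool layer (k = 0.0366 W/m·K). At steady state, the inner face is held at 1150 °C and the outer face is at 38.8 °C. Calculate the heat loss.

Resistance network (inner→outer):
  R_magnesite brick = L/(kA) = 0.334/(3.43·3.51) = 0.02774 K/W
  R_fireclay brick = L/(kA) = 0.178/(1.06·3.51) = 0.04784 K/W
  R_mineral wool = L/(kA) = 0.100/(0.0366·3.51) = 0.7784 K/W
ΣR = 0.02774 + 0.04784 + 0.7784 = 0.8540 K/W
Q = ΔT/ΣR = (1150 °C − 38.8 °C)/0.8540 = 1300 W

Q = 1300 W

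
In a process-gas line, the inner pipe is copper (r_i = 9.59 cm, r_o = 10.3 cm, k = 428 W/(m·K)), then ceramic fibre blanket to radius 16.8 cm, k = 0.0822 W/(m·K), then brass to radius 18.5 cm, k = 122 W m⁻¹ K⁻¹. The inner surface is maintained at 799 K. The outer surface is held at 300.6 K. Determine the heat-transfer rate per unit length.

Q' = 526 W/m

Treat each layer as a resistance in series:
  R'_copper = ln(0.103/0.0959)/(2πk) = 0.07142/(2π·428) = 2.656×10^-5 m·K/W
  R'_ceramic fibre blanket = ln(0.168/0.103)/(2πk) = 0.4892/(2π·0.0822) = 0.9473 m·K/W
  R'_brass = ln(0.185/0.168)/(2πk) = 0.09639/(2π·122) = 1.257×10^-4 m·K/W
ΣR = 2.656×10^-5 + 0.9473 + 1.257×10^-4 = 0.9475 m·K/W
Q' = ΔT/ΣR = (799 K − 300.6 K)/0.9475 = 526 W/m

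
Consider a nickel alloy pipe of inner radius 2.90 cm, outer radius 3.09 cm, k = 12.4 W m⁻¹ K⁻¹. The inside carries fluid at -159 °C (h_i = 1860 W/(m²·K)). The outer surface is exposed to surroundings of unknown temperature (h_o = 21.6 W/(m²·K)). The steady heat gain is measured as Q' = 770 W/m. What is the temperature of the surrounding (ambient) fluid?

Sum the resistances:
  R'_conv,in = 1/(2πr h) = 1/(2π·0.0290·1860) = 0.002951 m·K/W
  R'_nickel alloy = ln(0.0309/0.0290)/(2πk) = 0.06346/(2π·12.4) = 8.145×10^-4 m·K/W
  R'_conv,out = 1/(2πr h) = 1/(2π·0.0309·21.6) = 0.2385 m·K/W
ΣR = 0.2422 m·K/W
ΔT = Q'·ΣR = 770 × 0.2422 = 186.5 K
Heat flows inward, so T_out = T_in + ΔT = -159 + 186.5 = 27.5 °C

T_out = 27.5 °C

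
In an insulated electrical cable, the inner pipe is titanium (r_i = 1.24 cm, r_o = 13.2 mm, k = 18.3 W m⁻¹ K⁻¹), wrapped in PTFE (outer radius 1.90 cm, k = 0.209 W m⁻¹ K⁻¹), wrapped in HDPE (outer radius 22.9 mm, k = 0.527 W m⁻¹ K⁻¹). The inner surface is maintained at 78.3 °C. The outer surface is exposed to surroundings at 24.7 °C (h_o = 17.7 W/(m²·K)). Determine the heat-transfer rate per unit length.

Q' = 73.7 W/m

Series thermal resistances, inner to outer:
  R'_titanium = ln(0.0132/0.0124)/(2πk) = 0.06252/(2π·18.3) = 5.437×10^-4 m·K/W
  R'_PTFE = ln(0.0190/0.0132)/(2πk) = 0.3642/(2π·0.209) = 0.2774 m·K/W
  R'_HDPE = ln(0.0229/0.0190)/(2πk) = 0.1867/(2π·0.527) = 0.05638 m·K/W
  R'_conv,out = 1/(2πr h) = 1/(2π·0.0229·17.7) = 0.3927 m·K/W
ΣR = 5.437×10^-4 + 0.2774 + 0.05638 + 0.3927 = 0.7270 m·K/W
Q' = ΔT/ΣR = (78.3 °C − 24.7 °C)/0.7270 = 73.7 W/m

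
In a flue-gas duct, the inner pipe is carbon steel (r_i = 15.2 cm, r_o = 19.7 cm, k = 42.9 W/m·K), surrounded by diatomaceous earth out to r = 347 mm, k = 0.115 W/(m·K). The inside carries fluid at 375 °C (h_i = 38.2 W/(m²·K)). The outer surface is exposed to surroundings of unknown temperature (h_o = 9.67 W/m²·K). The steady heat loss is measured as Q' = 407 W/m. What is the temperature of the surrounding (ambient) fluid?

Series resistances:
  R'_conv,in = 1/(2πr h) = 1/(2π·0.152·38.2) = 0.02741 m·K/W
  R'_carbon steel = ln(0.197/0.152)/(2πk) = 0.2593/(2π·42.9) = 9.621×10^-4 m·K/W
  R'_diatomaceous earth = ln(0.347/0.197)/(2πk) = 0.5661/(2π·0.115) = 0.7835 m·K/W
  R'_conv,out = 1/(2πr h) = 1/(2π·0.347·9.67) = 0.04743 m·K/W
ΣR = 0.8593 m·K/W
ΔT = Q'·ΣR = 407 × 0.8593 = 349.7 K
Heat flows outward, so T_out = T_in − ΔT = 375 − 349.7 = 25.3 °C

T_out = 25.3 °C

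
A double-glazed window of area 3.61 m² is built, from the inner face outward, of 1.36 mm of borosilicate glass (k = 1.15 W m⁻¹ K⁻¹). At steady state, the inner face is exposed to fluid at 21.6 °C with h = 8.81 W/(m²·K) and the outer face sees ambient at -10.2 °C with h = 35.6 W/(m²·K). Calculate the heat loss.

Resistance network (inner→outer):
  R_conv,in = 1/(hA) = 1/(8.81·3.61) = 0.03144 K/W
  R_borosilicate glass = L/(kA) = 0.00136/(1.15·3.61) = 3.276×10^-4 K/W
  R_conv,out = 1/(hA) = 1/(35.6·3.61) = 0.007781 K/W
ΣR = 0.03144 + 3.276×10^-4 + 0.007781 = 0.03955 K/W
Q = ΔT/ΣR = (21.6 °C − -10.2 °C)/0.03955 = 804 W

Q = 804 W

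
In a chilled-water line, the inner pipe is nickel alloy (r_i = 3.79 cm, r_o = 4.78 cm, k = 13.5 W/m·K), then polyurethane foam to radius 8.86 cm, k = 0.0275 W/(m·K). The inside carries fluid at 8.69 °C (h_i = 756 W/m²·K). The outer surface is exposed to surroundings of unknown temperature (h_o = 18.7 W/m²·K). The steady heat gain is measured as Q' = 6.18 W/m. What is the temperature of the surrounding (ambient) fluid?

T_out = 31.4 °C

Sum the resistances:
  R'_conv,in = 1/(2πr h) = 1/(2π·0.0379·756) = 0.005555 m·K/W
  R'_nickel alloy = ln(0.0478/0.0379)/(2πk) = 0.2321/(2π·13.5) = 0.002736 m·K/W
  R'_polyurethane foam = ln(0.0886/0.0478)/(2πk) = 0.6171/(2π·0.0275) = 3.571 m·K/W
  R'_conv,out = 1/(2πr h) = 1/(2π·0.0886·18.7) = 0.09606 m·K/W
ΣR = 3.676 m·K/W
ΔT = Q'·ΣR = 6.18 × 3.676 = 22.72 K
Heat flows inward, so T_out = T_in + ΔT = 8.69 + 22.72 = 31.4 °C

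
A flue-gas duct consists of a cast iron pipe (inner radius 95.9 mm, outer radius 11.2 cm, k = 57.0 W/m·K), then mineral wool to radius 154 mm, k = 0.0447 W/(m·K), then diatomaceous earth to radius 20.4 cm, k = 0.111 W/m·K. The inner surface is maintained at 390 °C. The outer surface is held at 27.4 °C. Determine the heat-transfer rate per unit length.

Series thermal resistances, inner to outer:
  R'_cast iron = ln(0.112/0.0959)/(2πk) = 0.1552/(2π·57.0) = 4.333×10^-4 m·K/W
  R'_mineral wool = ln(0.154/0.112)/(2πk) = 0.3185/(2π·0.0447) = 1.134 m·K/W
  R'_diatomaceous earth = ln(0.204/0.154)/(2πk) = 0.2812/(2π·0.111) = 0.4031 m·K/W
ΣR = 4.333×10^-4 + 1.134 + 0.4031 = 1.538 m·K/W
Q' = ΔT/ΣR = (390 °C − 27.4 °C)/1.538 = 236 W/m

Q' = 236 W/m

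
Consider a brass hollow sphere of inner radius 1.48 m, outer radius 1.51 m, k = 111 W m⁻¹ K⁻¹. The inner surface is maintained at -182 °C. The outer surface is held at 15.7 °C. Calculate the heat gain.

Q = 20500 kW

Q = 4πk·ΔT/(1/r₁ − 1/r₂) = 4π × 111 × 197.7 / (1/1.48 − 1/1.51) = 2.05×10^7 W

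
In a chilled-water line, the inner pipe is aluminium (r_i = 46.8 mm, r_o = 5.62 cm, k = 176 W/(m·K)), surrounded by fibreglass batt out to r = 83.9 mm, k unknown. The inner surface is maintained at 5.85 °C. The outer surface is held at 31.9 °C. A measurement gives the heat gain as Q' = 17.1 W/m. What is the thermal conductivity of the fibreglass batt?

k = 0.0419 W/m·K

ΣR = ΔT/Q' = |5.85 − 31.9|/17.1 = 1.523 m·K/W
Known resistances:
  R'_aluminium = ln(0.0562/0.0468)/(2πk) = 0.1830/(2π·176) = 1.655×10^-4 m·K/W
R_fibreglass batt = ΣR − ΣR_known = 1.523 − 1.655×10^-4 = 1.523 m·K/W
ln(r₂/r₁)/(2πk) = 1.523 ⇒ k = 0.4007/(2π·1.523) = 0.0419 W/m·K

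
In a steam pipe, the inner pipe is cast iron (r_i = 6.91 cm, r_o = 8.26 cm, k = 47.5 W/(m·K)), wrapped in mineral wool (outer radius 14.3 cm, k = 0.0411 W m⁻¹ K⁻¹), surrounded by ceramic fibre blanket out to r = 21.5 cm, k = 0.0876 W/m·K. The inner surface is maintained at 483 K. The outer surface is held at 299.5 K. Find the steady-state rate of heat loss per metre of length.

Q' = 64.0 W/m

Treat each layer as a resistance in series:
  R'_cast iron = ln(0.0826/0.0691)/(2πk) = 0.1785/(2π·47.5) = 5.979×10^-4 m·K/W
  R'_mineral wool = ln(0.143/0.0826)/(2πk) = 0.5488/(2π·0.0411) = 2.125 m·K/W
  R'_ceramic fibre blanket = ln(0.215/0.143)/(2πk) = 0.4078/(2π·0.0876) = 0.7409 m·K/W
ΣR = 5.979×10^-4 + 2.125 + 0.7409 = 2.866 m·K/W
Q' = ΔT/ΣR = (483 K − 299.5 K)/2.866 = 64.0 W/m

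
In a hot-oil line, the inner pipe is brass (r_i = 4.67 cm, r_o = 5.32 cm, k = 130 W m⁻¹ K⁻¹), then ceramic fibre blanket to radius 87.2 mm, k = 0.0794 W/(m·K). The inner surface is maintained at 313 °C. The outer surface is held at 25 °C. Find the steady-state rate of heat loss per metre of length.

Q' = 291 W/m

Resistance network (inner→outer):
  R'_brass = ln(0.0532/0.0467)/(2πk) = 0.1303/(2π·130) = 1.595×10^-4 m·K/W
  R'_ceramic fibre blanket = ln(0.0872/0.0532)/(2πk) = 0.4941/(2π·0.0794) = 0.9905 m·K/W
ΣR = 1.595×10^-4 + 0.9905 = 0.9907 m·K/W
Q' = ΔT/ΣR = (313 °C − 25 °C)/0.9907 = 291 W/m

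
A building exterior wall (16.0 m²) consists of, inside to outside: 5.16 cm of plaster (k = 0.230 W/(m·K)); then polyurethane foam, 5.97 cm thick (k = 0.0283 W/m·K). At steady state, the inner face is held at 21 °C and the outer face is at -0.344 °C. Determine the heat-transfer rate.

Q = 146 W

Resistance network (inner→outer):
  R_plaster = L/(kA) = 0.0516/(0.230·16.0) = 0.01402 K/W
  R_polyurethane foam = L/(kA) = 0.0597/(0.0283·16.0) = 0.1318 K/W
ΣR = 0.01402 + 0.1318 = 0.1458 K/W
Q = ΔT/ΣR = (21 °C − -0.344 °C)/0.1458 = 146 W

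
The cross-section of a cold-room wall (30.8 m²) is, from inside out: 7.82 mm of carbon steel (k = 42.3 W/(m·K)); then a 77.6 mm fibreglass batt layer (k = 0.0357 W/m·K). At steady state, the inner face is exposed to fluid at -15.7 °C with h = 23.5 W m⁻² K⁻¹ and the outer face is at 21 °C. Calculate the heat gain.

Q = 510 W

Treat each layer as a resistance in series:
  R_conv,in = 1/(hA) = 1/(23.5·30.8) = 0.001382 K/W
  R_carbon steel = L/(kA) = 0.00782/(42.3·30.8) = 6.002×10^-6 K/W
  R_fibreglass batt = L/(kA) = 0.0776/(0.0357·30.8) = 0.07057 K/W
ΣR = 0.001382 + 6.002×10^-6 + 0.07057 = 0.07196 K/W
Q = ΔT/ΣR = (-15.7 °C − 21 °C)/0.07196 = -510 W
(Negative Q ⇒ heat flows inward; heat gain = 510 W.)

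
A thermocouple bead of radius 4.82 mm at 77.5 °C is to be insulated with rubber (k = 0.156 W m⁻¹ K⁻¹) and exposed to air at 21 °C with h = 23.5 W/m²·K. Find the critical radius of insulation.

r_cr = 1.33 cm

For a sphere, r_cr = 2k_ins/h = 2·0.156/23.5 = 0.0133 m = 1.33 cm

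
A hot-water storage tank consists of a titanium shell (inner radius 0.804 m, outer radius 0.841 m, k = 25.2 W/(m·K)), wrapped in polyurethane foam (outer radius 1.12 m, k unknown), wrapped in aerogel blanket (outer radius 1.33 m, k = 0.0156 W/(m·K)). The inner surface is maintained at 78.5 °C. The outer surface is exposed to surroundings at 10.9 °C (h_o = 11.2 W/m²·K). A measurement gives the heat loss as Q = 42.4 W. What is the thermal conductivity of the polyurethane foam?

ΣR = ΔT/Q = |78.5 − 10.9|/42.4 = 1.594 K/W
Known resistances:
  R_titanium = (1/0.804 − 1/0.841)/(4πk) = 0.05472/(4π·25.2) = 1.728×10^-4 K/W
  R_aerogel blanket = (1/1.12 − 1/1.33)/(4πk) = 0.1410/(4π·0.0156) = 0.7191 K/W
  R_conv,out = 1/(4πr²h) = 1/(4π·1.33²·11.2) = 0.004017 K/W
R_polyurethane foam = ΣR − ΣR_known = 1.594 − 0.7233 = 0.8707 K/W
(1/r₁−1/r₂)/(4πk) = 0.8707 ⇒ k = 0.2962/(4π·0.8707) = 0.0271 W/m·K

k = 0.0271 W/m·K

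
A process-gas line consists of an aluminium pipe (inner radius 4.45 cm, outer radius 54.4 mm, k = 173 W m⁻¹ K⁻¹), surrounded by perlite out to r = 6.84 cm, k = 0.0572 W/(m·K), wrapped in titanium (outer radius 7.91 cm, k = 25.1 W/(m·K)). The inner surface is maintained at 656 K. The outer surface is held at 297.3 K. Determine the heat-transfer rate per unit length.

Q' = 562 W/m

Treat each layer as a resistance in series:
  R'_aluminium = ln(0.0544/0.0445)/(2πk) = 0.2009/(2π·173) = 1.848×10^-4 m·K/W
  R'_perlite = ln(0.0684/0.0544)/(2πk) = 0.2290/(2π·0.0572) = 0.6372 m·K/W
  R'_titanium = ln(0.0791/0.0684)/(2πk) = 0.1453/(2π·25.1) = 9.216×10^-4 m·K/W
ΣR = 1.848×10^-4 + 0.6372 + 9.216×10^-4 = 0.6383 m·K/W
Q' = ΔT/ΣR = (656 K − 297.3 K)/0.6383 = 562 W/m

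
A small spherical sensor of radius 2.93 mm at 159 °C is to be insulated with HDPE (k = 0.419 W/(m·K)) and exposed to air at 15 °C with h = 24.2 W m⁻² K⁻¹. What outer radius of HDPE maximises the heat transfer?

r_cr = 3.46 cm

For a sphere, r_cr = 2k_ins/h = 2·0.419/24.2 = 0.0346 m = 3.46 cm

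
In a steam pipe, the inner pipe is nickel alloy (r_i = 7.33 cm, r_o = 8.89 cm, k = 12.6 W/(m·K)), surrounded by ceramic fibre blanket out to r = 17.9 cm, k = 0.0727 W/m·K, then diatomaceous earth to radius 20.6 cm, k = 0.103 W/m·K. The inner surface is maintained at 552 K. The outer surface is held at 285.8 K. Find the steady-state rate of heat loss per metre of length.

Resistance network (inner→outer):
  R'_nickel alloy = ln(0.0889/0.0733)/(2πk) = 0.1930/(2π·12.6) = 0.002437 m·K/W
  R'_ceramic fibre blanket = ln(0.179/0.0889)/(2πk) = 0.6999/(2π·0.0727) = 1.532 m·K/W
  R'_diatomaceous earth = ln(0.206/0.179)/(2πk) = 0.1405/(2π·0.103) = 0.2171 m·K/W
ΣR = 0.002437 + 1.532 + 0.2171 = 1.752 m·K/W
Q' = ΔT/ΣR = (552 K − 285.8 K)/1.752 = 152 W/m

Q' = 152 W/m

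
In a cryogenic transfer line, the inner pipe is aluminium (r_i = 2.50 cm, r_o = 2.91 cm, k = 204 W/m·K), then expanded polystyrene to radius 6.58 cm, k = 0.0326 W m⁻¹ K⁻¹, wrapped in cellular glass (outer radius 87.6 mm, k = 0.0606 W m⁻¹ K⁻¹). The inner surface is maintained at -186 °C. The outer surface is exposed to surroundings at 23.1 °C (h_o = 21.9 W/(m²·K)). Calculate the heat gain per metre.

Q' = 43.4 W/m

Series thermal resistances, inner to outer:
  R'_aluminium = ln(0.0291/0.0250)/(2πk) = 0.1519/(2π·204) = 1.185×10^-4 m·K/W
  R'_expanded polystyrene = ln(0.0658/0.0291)/(2πk) = 0.8159/(2π·0.0326) = 3.983 m·K/W
  R'_cellular glass = ln(0.0876/0.0658)/(2πk) = 0.2862/(2π·0.0606) = 0.7516 m·K/W
  R'_conv,out = 1/(2πr h) = 1/(2π·0.0876·21.9) = 0.08296 m·K/W
ΣR = 1.185×10^-4 + 3.983 + 0.7516 + 0.08296 = 4.818 m·K/W
Q' = ΔT/ΣR = (-186 °C − 23.1 °C)/4.818 = -43.4 W/m
(Negative Q' ⇒ heat flows inward; heat gain = 43.4 W/m.)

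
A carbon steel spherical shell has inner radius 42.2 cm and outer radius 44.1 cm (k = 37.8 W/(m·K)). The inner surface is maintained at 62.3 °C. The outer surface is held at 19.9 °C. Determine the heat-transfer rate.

Q = 4πk·ΔT/(1/r₁ − 1/r₂) = 4π × 37.8 × 42.4 / (1/0.422 − 1/0.441) = 1.97×10^5 W

Q = 197 kW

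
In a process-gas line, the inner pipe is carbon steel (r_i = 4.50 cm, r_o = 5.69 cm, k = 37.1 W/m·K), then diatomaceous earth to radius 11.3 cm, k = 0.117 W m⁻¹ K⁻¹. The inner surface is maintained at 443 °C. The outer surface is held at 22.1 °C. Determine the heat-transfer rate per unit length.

Treat each layer as a resistance in series:
  R'_carbon steel = ln(0.0569/0.0450)/(2πk) = 0.2346/(2π·37.1) = 0.001007 m·K/W
  R'_diatomaceous earth = ln(0.113/0.0569)/(2πk) = 0.6861/(2π·0.117) = 0.9333 m·K/W
ΣR = 0.001007 + 0.9333 = 0.9343 m·K/W
Q' = ΔT/ΣR = (443 °C − 22.1 °C)/0.9343 = 450 W/m

Q' = 450 W/m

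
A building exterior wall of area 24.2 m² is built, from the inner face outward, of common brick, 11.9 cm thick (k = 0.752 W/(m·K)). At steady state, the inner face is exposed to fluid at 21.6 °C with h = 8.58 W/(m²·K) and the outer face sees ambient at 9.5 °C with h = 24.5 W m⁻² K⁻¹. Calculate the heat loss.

Q = 928 W

Resistance network (inner→outer):
  R_conv,in = 1/(hA) = 1/(8.58·24.2) = 0.004816 K/W
  R_common brick = L/(kA) = 0.119/(0.752·24.2) = 0.006539 K/W
  R_conv,out = 1/(hA) = 1/(24.5·24.2) = 0.001687 K/W
ΣR = 0.004816 + 0.006539 + 0.001687 = 0.01304 K/W
Q = ΔT/ΣR = (21.6 °C − 9.5 °C)/0.01304 = 928 W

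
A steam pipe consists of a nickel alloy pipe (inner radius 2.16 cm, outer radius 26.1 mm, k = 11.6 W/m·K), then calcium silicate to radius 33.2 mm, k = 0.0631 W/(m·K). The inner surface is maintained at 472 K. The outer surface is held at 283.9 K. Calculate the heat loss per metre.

Q' = 309 W/m

Series thermal resistances, inner to outer:
  R'_nickel alloy = ln(0.0261/0.0216)/(2πk) = 0.1892/(2π·11.6) = 0.002596 m·K/W
  R'_calcium silicate = ln(0.0332/0.0261)/(2πk) = 0.2406/(2π·0.0631) = 0.6069 m·K/W
ΣR = 0.002596 + 0.6069 = 0.6095 m·K/W
Q' = ΔT/ΣR = (472 K − 283.9 K)/0.6095 = 309 W/m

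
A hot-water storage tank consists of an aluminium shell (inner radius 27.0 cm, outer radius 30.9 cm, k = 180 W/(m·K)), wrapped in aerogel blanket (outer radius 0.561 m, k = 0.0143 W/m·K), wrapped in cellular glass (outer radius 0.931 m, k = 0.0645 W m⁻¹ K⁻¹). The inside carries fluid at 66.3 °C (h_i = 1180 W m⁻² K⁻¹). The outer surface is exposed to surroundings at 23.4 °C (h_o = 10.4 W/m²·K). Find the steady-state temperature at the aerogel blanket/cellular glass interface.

T = 27.6 °C

Resistance network (inner→outer):
  R_conv,in = 1/(4πr²h) = 1/(4π·0.270²·1180) = 9.251×10^-4 K/W
  R_aluminium = (1/0.270 − 1/0.309)/(4πk) = 0.4675/(4π·180) = 2.067×10^-4 K/W
  R_aerogel blanket = (1/0.309 − 1/0.561)/(4πk) = 1.454/(4π·0.0143) = 8.090 K/W
  R_cellular glass = (1/0.561 − 1/0.931)/(4πk) = 0.7084/(4π·0.0645) = 0.8740 K/W
  R_conv,out = 1/(4πr²h) = 1/(4π·0.931²·10.4) = 0.008828 K/W
ΣR = 9.251×10^-4 + 2.067×10^-4 + 8.090 + 0.8740 + 0.008828 = 8.974 K/W
Q = ΔT/ΣR = (66.3 °C − 23.4 °C)/8.974 = 4.780 W
From the inner boundary to the aerogel blanket/cellular glass interface, ΣR_partial = 8.091 K/W.
T_interface = T_in − Q·ΣR_partial = 66.3 °C − (4.780)(8.091) = 27.6 °C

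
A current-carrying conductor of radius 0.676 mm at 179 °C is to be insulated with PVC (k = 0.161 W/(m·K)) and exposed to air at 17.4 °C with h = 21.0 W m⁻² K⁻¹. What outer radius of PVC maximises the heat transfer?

r_cr = 0.767 cm

For a cylinder, r_cr = k_ins/h = 0.161/21.0 = 0.00767 m = 0.767 cm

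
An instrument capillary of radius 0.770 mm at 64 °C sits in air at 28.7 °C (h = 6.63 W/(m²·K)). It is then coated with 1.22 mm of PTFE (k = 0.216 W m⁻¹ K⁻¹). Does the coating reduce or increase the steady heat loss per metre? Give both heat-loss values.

Critical radius for a cylinder: r_cr = k/h = 0.0326 m = 3.26 cm.
Outer radius after coating: r₂ = 7.70×10^-4 + 0.00122 = 0.001990 m.
Since r₁ < r_cr and r₂ ≤ r_cr, the coating moves toward the maximum at r_cr — heat loss rises.
Bare: R = 1/(2πr₁h) = 31.18 m·K/W; Q = 35.3/31.18 = 1.13 W/m.
Coated: R = R_cond + R_conv = 12.76 m·K/W; Q = 35.3/12.76 = 2.77 W/m.

increases: 1.13 → 2.77 W/m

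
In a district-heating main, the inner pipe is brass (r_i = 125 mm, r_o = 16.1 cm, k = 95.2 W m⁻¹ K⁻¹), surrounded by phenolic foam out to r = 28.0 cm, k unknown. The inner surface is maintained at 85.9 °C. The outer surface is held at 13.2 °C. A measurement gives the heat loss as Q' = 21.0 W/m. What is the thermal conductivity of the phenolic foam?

k = 0.0254 W/m·K

ΣR = ΔT/Q' = |85.9 − 13.2|/21.0 = 3.462 m·K/W
Known resistances:
  R'_brass = ln(0.161/0.125)/(2πk) = 0.2531/(2π·95.2) = 4.231×10^-4 m·K/W
R_phenolic foam = ΣR − ΣR_known = 3.462 − 4.231×10^-4 = 3.462 m·K/W
ln(r₂/r₁)/(2πk) = 3.462 ⇒ k = 0.5534/(2π·3.462) = 0.0254 W/m·K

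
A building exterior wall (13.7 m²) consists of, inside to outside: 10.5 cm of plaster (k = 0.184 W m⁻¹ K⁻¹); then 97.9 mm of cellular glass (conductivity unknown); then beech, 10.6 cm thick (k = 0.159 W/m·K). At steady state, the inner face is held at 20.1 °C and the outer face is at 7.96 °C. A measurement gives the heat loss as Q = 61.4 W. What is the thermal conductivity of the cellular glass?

k = 0.0665 W/m·K

ΣR = ΔT/Q = |20.1 − 7.96|/61.4 = 0.1977 K/W
Known resistances:
  R_plaster = L/(kA) = 0.105/(0.184·13.7) = 0.04165 K/W
  R_beech = L/(kA) = 0.106/(0.159·13.7) = 0.04866 K/W
R_cellular glass = ΣR − ΣR_known = 0.1977 − 0.09031 = 0.1074 K/W
L/(kA) = 0.1074 ⇒ k = 0.0979/(0.1074·13.7) = 0.0665 W/m·K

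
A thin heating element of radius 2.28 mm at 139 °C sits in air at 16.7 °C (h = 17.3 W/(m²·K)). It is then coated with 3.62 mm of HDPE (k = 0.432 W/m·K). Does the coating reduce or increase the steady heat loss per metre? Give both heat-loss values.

increases: 30.3 → 64.0 W/m

Critical radius for a cylinder: r_cr = k/h = 0.0250 m = 2.50 cm.
Outer radius after coating: r₂ = 0.00228 + 0.00362 = 0.00590 m.
Since r₁ < r_cr and r₂ ≤ r_cr, the coating moves toward the maximum at r_cr — heat loss rises.
Bare: R = 1/(2πr₁h) = 4.035 m·K/W; Q = 122.3/4.035 = 30.3 W/m.
Coated: R = R_cond + R_conv = 1.910 m·K/W; Q = 122.3/1.910 = 64.0 W/m.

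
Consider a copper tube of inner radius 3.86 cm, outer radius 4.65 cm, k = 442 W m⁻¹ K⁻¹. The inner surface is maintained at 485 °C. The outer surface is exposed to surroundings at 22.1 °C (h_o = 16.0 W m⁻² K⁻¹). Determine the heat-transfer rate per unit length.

Resistance network (inner→outer):
  R'_copper = ln(0.0465/0.0386)/(2πk) = 0.1862/(2π·442) = 6.705×10^-5 m·K/W
  R'_conv,out = 1/(2πr h) = 1/(2π·0.0465·16.0) = 0.2139 m·K/W
ΣR = 6.705×10^-5 + 0.2139 = 0.2140 m·K/W
Q' = ΔT/ΣR = (485 °C − 22.1 °C)/0.2140 = 2160 W/m

Q' = 2.16 kW/m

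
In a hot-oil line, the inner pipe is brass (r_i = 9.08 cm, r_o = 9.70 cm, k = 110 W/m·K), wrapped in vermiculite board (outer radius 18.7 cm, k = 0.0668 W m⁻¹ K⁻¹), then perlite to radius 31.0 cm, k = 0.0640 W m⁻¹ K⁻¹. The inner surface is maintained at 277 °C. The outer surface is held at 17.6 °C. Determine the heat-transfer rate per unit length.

Q' = 92.0 W/m

Resistance network (inner→outer):
  R'_brass = ln(0.0970/0.0908)/(2πk) = 0.06605/(2π·110) = 9.557×10^-5 m·K/W
  R'_vermiculite board = ln(0.187/0.0970)/(2πk) = 0.6564/(2π·0.0668) = 1.564 m·K/W
  R'_perlite = ln(0.310/0.187)/(2πk) = 0.5055/(2π·0.0640) = 1.257 m·K/W
ΣR = 9.557×10^-5 + 1.564 + 1.257 = 2.821 m·K/W
Q' = ΔT/ΣR = (277 °C − 17.6 °C)/2.821 = 92.0 W/m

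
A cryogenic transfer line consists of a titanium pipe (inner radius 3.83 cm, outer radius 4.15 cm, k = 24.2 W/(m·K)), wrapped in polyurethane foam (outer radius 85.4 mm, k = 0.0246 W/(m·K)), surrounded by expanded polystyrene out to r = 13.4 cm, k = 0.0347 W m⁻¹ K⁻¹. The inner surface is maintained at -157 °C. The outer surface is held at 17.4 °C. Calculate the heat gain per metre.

Treat each layer as a resistance in series:
  R'_titanium = ln(0.0415/0.0383)/(2πk) = 0.08024/(2π·24.2) = 5.277×10^-4 m·K/W
  R'_polyurethane foam = ln(0.0854/0.0415)/(2πk) = 0.7217/(2π·0.0246) = 4.669 m·K/W
  R'_expanded polystyrene = ln(0.134/0.0854)/(2πk) = 0.4505/(2π·0.0347) = 2.066 m·K/W
ΣR = 5.277×10^-4 + 4.669 + 2.066 = 6.736 m·K/W
Q' = ΔT/ΣR = (-157 °C − 17.4 °C)/6.736 = -25.9 W/m
(Negative Q' ⇒ heat flows inward; heat gain = 25.9 W/m.)

Q' = 25.9 W/m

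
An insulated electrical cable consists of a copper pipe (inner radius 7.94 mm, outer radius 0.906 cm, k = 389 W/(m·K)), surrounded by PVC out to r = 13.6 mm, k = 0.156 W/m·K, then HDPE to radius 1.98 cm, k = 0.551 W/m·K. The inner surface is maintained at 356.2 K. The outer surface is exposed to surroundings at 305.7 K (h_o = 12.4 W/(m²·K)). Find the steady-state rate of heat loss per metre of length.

Q' = 43.1 W/m

Resistance network (inner→outer):
  R'_copper = ln(0.00906/0.00794)/(2πk) = 0.1320/(2π·389) = 5.399×10^-5 m·K/W
  R'_PVC = ln(0.0136/0.00906)/(2πk) = 0.4062/(2π·0.156) = 0.4144 m·K/W
  R'_HDPE = ln(0.0198/0.0136)/(2πk) = 0.3756/(2π·0.551) = 0.1085 m·K/W
  R'_conv,out = 1/(2πr h) = 1/(2π·0.0198·12.4) = 0.6482 m·K/W
ΣR = 5.399×10^-5 + 0.4144 + 0.1085 + 0.6482 = 1.171 m·K/W
Q' = ΔT/ΣR = (356.2 K − 305.7 K)/1.171 = 43.1 W/m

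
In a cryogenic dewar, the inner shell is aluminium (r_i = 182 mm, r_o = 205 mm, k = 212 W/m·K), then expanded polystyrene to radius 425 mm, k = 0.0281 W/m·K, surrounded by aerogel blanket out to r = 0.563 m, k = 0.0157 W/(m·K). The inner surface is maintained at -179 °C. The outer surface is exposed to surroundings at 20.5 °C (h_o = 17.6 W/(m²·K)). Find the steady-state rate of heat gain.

Resistance network (inner→outer):
  R_aluminium = (1/0.182 − 1/0.205)/(4πk) = 0.6165/(4π·212) = 2.314×10^-4 K/W
  R_expanded polystyrene = (1/0.205 − 1/0.425)/(4πk) = 2.525/(4π·0.0281) = 7.151 K/W
  R_aerogel blanket = (1/0.425 − 1/0.563)/(4πk) = 0.5767/(4π·0.0157) = 2.923 K/W
  R_conv,out = 1/(4πr²h) = 1/(4π·0.563²·17.6) = 0.01426 K/W
ΣR = 2.314×10^-4 + 7.151 + 2.923 + 0.01426 = 10.09 K/W
Q = ΔT/ΣR = (-179 °C − 20.5 °C)/10.09 = -19.8 W
(Negative Q ⇒ heat flows inward; heat gain = 19.8 W.)

Q = 19.8 W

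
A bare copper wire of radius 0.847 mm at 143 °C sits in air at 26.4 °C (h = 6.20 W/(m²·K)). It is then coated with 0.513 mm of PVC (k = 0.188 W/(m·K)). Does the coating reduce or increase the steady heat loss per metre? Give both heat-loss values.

increases: 3.85 → 6.05 W/m

Critical radius for a cylinder: r_cr = k/h = 0.0303 m = 3.03 cm.
Outer radius after coating: r₂ = 8.47×10^-4 + 5.13×10^-4 = 0.001360 m.
Since r₁ < r_cr and r₂ ≤ r_cr, the coating moves toward the maximum at r_cr — heat loss rises.
Bare: R = 1/(2πr₁h) = 30.31 m·K/W; Q = 116.6/30.31 = 3.85 W/m.
Coated: R = R_cond + R_conv = 19.28 m·K/W; Q = 116.6/19.28 = 6.05 W/m.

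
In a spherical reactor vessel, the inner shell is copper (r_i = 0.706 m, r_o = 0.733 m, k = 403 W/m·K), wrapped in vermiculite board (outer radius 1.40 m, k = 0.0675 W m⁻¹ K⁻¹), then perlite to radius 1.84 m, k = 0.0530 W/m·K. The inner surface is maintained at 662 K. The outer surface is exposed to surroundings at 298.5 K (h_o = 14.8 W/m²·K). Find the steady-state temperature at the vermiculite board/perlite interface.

Treat each layer as a resistance in series:
  R_copper = (1/0.706 − 1/0.733)/(4πk) = 0.05217/(4π·403) = 1.030×10^-5 K/W
  R_vermiculite board = (1/0.733 − 1/1.40)/(4πk) = 0.6500/(4π·0.0675) = 0.7663 K/W
  R_perlite = (1/1.40 − 1/1.84)/(4πk) = 0.1708/(4π·0.0530) = 0.2565 K/W
  R_conv,out = 1/(4πr²h) = 1/(4π·1.84²·14.8) = 0.001588 K/W
ΣR = 1.030×10^-5 + 0.7663 + 0.2565 + 0.001588 = 1.024 K/W
Q = ΔT/ΣR = (662 K − 298.5 K)/1.024 = 355.0 W
From the inner boundary to the vermiculite board/perlite interface, ΣR_partial = 0.7663 K/W.
T_interface = T_in − Q·ΣR_partial = 662 K − (355.0)(0.7663) = 390 K

T = 390 K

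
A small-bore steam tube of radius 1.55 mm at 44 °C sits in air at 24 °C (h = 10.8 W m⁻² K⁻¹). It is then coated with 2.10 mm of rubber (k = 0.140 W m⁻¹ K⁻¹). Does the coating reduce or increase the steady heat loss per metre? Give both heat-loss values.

Critical radius for a cylinder: r_cr = k/h = 0.0130 m = 1.30 cm.
Outer radius after coating: r₂ = 0.00155 + 0.00210 = 0.00365 m.
Since r₁ < r_cr and r₂ ≤ r_cr, the coating moves toward the maximum at r_cr — heat loss rises.
Bare: R = 1/(2πr₁h) = 9.507 m·K/W; Q = 20/9.507 = 2.10 W/m.
Coated: R = R_cond + R_conv = 5.011 m·K/W; Q = 20/5.011 = 3.99 W/m.

increases: 2.10 → 3.99 W/m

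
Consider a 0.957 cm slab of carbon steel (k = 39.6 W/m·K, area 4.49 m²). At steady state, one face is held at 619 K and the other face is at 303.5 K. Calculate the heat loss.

Q = 5.86×10^6 W

Q = kA·ΔT/L = 39.6 × 4.49 × |619 K − 303.5 K| / 0.00957 = 5.86×10^6 W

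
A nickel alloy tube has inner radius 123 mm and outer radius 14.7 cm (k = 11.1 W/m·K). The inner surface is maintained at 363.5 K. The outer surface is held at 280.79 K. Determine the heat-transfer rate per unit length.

Q' = 32.4 kW/m

Q' = 2πk·ΔT/ln(r₂/r₁) = 2π × 11.1 × 82.71 / ln(0.147/0.123) = 32400 W/m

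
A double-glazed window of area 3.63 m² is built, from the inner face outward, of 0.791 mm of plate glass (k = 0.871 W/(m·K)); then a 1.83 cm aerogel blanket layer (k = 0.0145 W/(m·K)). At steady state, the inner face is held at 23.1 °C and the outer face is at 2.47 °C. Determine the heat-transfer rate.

Series thermal resistances, inner to outer:
  R_plate glass = L/(kA) = 7.91×10^-4/(0.871·3.63) = 2.502×10^-4 K/W
  R_aerogel blanket = L/(kA) = 0.0183/(0.0145·3.63) = 0.3477 K/W
ΣR = 2.502×10^-4 + 0.3477 = 0.3480 K/W
Q = ΔT/ΣR = (23.1 °C − 2.47 °C)/0.3480 = 59.3 W

Q = 59.3 W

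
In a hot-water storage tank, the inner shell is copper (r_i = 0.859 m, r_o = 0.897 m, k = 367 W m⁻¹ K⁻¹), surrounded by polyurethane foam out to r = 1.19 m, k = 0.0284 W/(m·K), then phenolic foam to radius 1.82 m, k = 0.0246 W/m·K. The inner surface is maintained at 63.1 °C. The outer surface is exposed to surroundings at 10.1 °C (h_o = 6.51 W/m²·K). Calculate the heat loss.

Q = 30.9 W

Series thermal resistances, inner to outer:
  R_copper = (1/0.859 − 1/0.897)/(4πk) = 0.04932/(4π·367) = 1.069×10^-5 K/W
  R_polyurethane foam = (1/0.897 − 1/1.19)/(4πk) = 0.2745/(4π·0.0284) = 0.7691 K/W
  R_phenolic foam = (1/1.19 − 1/1.82)/(4πk) = 0.2909/(4π·0.0246) = 0.9410 K/W
  R_conv,out = 1/(4πr²h) = 1/(4π·1.82²·6.51) = 0.003690 K/W
ΣR = 1.069×10^-5 + 0.7691 + 0.9410 + 0.003690 = 1.714 K/W
Q = ΔT/ΣR = (63.1 °C − 10.1 °C)/1.714 = 30.9 W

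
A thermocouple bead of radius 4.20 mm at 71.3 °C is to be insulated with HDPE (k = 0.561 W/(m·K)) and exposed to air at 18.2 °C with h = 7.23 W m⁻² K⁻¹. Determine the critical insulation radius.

For a sphere, r_cr = 2k_ins/h = 2·0.561/7.23 = 0.155 m = 15.5 cm

r_cr = 15.5 cm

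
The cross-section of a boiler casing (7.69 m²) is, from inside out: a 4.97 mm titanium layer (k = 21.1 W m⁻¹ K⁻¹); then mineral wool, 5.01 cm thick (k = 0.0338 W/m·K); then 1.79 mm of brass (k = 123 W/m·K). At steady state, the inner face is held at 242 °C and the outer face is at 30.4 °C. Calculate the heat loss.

Q = 1100 W

Treat each layer as a resistance in series:
  R_titanium = L/(kA) = 0.00497/(21.1·7.69) = 3.063×10^-5 K/W
  R_mineral wool = L/(kA) = 0.0501/(0.0338·7.69) = 0.1928 K/W
  R_brass = L/(kA) = 0.00179/(123·7.69) = 1.892×10^-6 K/W
ΣR = 3.063×10^-5 + 0.1928 + 1.892×10^-6 = 0.1928 K/W
Q = ΔT/ΣR = (242 °C − 30.4 °C)/0.1928 = 1100 W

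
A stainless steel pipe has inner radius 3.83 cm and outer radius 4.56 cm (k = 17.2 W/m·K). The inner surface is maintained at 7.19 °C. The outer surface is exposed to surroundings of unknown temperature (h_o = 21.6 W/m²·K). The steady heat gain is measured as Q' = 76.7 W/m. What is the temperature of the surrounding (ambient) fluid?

Series resistances:
  R'_stainless steel = ln(0.0456/0.0383)/(2πk) = 0.1745/(2π·17.2) = 0.001614 m·K/W
  R'_conv,out = 1/(2πr h) = 1/(2π·0.0456·21.6) = 0.1616 m·K/W
ΣR = 0.1632 m·K/W
ΔT = Q'·ΣR = 76.7 × 0.1632 = 12.52 K
Heat flows inward, so T_out = T_in + ΔT = 7.19 + 12.52 = 19.7 °C

T_out = 19.7 °C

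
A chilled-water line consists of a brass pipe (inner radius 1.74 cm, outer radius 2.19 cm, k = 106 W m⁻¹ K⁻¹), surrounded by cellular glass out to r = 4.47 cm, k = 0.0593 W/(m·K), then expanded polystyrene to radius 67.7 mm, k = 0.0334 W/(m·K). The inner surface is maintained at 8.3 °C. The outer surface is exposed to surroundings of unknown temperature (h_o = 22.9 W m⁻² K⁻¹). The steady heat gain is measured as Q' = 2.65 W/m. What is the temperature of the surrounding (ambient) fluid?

T_out = 18.9 °C

Series resistances:
  R'_brass = ln(0.0219/0.0174)/(2πk) = 0.2300/(2π·106) = 3.454×10^-4 m·K/W
  R'_cellular glass = ln(0.0447/0.0219)/(2πk) = 0.7135/(2π·0.0593) = 1.915 m·K/W
  R'_expanded polystyrene = ln(0.0677/0.0447)/(2πk) = 0.4151/(2π·0.0334) = 1.978 m·K/W
  R'_conv,out = 1/(2πr h) = 1/(2π·0.0677·22.9) = 0.1027 m·K/W
ΣR = 3.996 m·K/W
ΔT = Q'·ΣR = 2.65 × 3.996 = 10.59 K
Heat flows inward, so T_out = T_in + ΔT = 8.3 + 10.59 = 18.9 °C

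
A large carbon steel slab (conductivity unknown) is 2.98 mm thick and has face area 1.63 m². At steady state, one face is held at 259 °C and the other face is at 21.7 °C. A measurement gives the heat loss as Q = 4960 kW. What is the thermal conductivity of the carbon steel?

k = 38.2 W/m·K

ΣR = ΔT/Q = |259 − 21.7|/4.96×10^6 = 4.784×10^-5 K/W
L/(kA) = 4.784×10^-5 ⇒ k = 0.00298/(4.784×10^-5·1.63) = 38.2 W/m·K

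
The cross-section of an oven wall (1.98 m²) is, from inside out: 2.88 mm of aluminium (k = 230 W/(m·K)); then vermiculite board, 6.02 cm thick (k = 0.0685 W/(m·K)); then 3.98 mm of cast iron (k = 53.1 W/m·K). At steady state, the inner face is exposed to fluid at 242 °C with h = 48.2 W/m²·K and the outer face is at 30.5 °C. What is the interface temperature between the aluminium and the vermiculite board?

Treat each layer as a resistance in series:
  R_conv,in = 1/(hA) = 1/(48.2·1.98) = 0.01048 K/W
  R_aluminium = L/(kA) = 0.00288/(230·1.98) = 6.324×10^-6 K/W
  R_vermiculite board = L/(kA) = 0.0602/(0.0685·1.98) = 0.4439 K/W
  R_cast iron = L/(kA) = 0.00398/(53.1·1.98) = 3.786×10^-5 K/W
ΣR = 0.01048 + 6.324×10^-6 + 0.4439 + 3.786×10^-5 = 0.4544 K/W
Q = ΔT/ΣR = (242 °C − 30.5 °C)/0.4544 = 465.4 W
From the inner boundary to the aluminium/vermiculite board interface, ΣR_partial = 0.01049 K/W.
T_interface = T_in − Q·ΣR_partial = 242 °C − (465.4)(0.01049) = 237 °C

T = 237 °C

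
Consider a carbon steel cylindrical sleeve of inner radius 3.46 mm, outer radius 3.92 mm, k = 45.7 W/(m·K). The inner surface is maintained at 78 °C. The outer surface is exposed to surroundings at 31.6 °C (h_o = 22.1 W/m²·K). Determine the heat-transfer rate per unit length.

Treat each layer as a resistance in series:
  R'_carbon steel = ln(0.00392/0.00346)/(2πk) = 0.1248/(2π·45.7) = 4.347×10^-4 m·K/W
  R'_conv,out = 1/(2πr h) = 1/(2π·0.00392·22.1) = 1.837 m·K/W
ΣR = 4.347×10^-4 + 1.837 = 1.837 m·K/W
Q' = ΔT/ΣR = (78 °C − 31.6 °C)/1.837 = 25.3 W/m

Q' = 25.3 W/m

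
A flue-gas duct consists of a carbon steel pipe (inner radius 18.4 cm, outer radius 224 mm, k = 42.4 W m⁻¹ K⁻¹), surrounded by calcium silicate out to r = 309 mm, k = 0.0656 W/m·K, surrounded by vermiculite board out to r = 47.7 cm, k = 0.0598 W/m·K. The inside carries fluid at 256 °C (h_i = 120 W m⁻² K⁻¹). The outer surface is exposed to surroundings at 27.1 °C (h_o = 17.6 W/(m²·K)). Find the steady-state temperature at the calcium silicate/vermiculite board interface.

Resistance network (inner→outer):
  R'_conv,in = 1/(2πr h) = 1/(2π·0.184·120) = 0.007208 m·K/W
  R'_carbon steel = ln(0.224/0.184)/(2πk) = 0.1967/(2π·42.4) = 7.384×10^-4 m·K/W
  R'_calcium silicate = ln(0.309/0.224)/(2πk) = 0.3217/(2π·0.0656) = 0.7805 m·K/W
  R'_vermiculite board = ln(0.477/0.309)/(2πk) = 0.4342/(2π·0.0598) = 1.156 m·K/W
  R'_conv,out = 1/(2πr h) = 1/(2π·0.477·17.6) = 0.01896 m·K/W
ΣR = 0.007208 + 7.384×10^-4 + 0.7805 + 1.156 + 0.01896 = 1.963 m·K/W
Q' = ΔT/ΣR = (256 °C − 27.1 °C)/1.963 = 116.6 W/m
From the inner boundary to the calcium silicate/vermiculite board interface, ΣR_partial = 0.7884 m·K/W.
T_interface = T_in − Q'·ΣR_partial = 256 °C − (116.6)(0.7884) = 164 °C

T = 164 °C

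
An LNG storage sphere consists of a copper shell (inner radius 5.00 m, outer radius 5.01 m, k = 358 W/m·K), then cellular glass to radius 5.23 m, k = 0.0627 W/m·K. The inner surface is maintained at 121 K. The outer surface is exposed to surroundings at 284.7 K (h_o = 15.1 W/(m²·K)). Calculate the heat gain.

Q = 15.1 kW

Resistance network (inner→outer):
  R_copper = (1/5.00 − 1/5.01)/(4πk) = 3.992×10^-4/(4π·358) = 8.874×10^-8 K/W
  R_cellular glass = (1/5.01 − 1/5.23)/(4πk) = 0.008396/(4π·0.0627) = 0.01066 K/W
  R_conv,out = 1/(4πr²h) = 1/(4π·5.23²·15.1) = 1.927×10^-4 K/W
ΣR = 8.874×10^-8 + 0.01066 + 1.927×10^-4 = 0.01085 K/W
Q = ΔT/ΣR = (121 K − 284.7 K)/0.01085 = -15100 W
(Negative Q ⇒ heat flows inward; heat gain = 15100 W.)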